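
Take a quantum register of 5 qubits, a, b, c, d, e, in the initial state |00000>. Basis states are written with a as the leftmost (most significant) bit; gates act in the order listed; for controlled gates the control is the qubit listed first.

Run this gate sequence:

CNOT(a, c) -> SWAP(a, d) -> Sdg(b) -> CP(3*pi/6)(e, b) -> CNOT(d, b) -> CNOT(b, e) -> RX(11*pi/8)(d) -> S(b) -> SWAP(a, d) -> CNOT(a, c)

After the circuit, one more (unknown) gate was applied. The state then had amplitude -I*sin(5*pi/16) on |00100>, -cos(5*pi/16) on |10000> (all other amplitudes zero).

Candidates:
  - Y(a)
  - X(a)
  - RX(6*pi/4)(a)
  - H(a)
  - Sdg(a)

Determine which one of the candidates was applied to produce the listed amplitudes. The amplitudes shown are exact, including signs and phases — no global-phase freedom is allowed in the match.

The unique candidate consistent with the amplitudes is X(a).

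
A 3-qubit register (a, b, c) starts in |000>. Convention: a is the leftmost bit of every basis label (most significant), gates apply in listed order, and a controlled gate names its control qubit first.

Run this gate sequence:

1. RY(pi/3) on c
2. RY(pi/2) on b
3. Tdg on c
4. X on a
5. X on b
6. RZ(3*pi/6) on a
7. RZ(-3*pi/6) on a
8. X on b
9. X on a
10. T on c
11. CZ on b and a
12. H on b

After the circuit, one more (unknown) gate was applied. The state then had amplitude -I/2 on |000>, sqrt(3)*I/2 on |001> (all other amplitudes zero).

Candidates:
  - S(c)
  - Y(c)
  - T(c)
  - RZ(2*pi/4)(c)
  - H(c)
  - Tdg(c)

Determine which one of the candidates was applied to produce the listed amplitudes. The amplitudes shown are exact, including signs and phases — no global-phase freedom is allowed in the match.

It was Y(c) that produced the state shown. Key observation: the block from step 3 through step 10 cancels to the identity and can be dropped.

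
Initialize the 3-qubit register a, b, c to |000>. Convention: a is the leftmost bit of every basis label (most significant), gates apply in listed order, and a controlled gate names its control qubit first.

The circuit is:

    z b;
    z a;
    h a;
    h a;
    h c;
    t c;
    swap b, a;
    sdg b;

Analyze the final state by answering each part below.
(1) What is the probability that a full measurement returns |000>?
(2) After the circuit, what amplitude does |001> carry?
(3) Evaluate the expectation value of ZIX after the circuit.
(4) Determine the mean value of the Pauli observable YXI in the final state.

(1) The probability of measuring |000> is 1/2.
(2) |001> carries amplitude sqrt(2)*exp(I*pi/4)/2 in the final state.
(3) The expectation value of ZIX is sqrt(2)/2.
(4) The expectation value of YXI is 0.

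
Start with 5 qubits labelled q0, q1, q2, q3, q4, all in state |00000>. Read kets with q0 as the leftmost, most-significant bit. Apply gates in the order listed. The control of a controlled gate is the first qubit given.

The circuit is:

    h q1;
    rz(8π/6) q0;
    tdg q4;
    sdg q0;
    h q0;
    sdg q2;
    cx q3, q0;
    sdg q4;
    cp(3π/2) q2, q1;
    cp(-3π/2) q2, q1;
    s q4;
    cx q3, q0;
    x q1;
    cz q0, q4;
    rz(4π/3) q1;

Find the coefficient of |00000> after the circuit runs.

The final state's coefficient on |00000> equals exp(2*I*pi/3)/2. Key observation: the block from step 7 through step 12 cancels to the identity and can be dropped.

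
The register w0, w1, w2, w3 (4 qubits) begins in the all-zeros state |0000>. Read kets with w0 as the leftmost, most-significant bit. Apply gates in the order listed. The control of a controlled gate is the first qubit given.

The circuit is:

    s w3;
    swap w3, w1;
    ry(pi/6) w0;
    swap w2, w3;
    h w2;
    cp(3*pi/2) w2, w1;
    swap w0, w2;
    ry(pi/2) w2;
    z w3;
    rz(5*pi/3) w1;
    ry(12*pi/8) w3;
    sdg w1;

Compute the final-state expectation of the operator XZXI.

The observable XZXI averages to sqrt(3)/2.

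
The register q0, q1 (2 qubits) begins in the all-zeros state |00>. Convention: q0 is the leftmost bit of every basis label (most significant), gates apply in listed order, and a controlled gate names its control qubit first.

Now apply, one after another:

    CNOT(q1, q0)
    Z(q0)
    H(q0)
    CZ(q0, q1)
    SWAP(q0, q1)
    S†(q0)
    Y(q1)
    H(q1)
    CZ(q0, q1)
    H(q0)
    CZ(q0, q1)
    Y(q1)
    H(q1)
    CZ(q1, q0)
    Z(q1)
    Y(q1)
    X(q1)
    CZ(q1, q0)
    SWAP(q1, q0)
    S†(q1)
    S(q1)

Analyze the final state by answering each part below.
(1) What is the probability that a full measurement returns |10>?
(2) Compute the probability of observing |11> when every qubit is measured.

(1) The probability of measuring |10> is 1/4.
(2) A full measurement returns |11> with probability 1/4.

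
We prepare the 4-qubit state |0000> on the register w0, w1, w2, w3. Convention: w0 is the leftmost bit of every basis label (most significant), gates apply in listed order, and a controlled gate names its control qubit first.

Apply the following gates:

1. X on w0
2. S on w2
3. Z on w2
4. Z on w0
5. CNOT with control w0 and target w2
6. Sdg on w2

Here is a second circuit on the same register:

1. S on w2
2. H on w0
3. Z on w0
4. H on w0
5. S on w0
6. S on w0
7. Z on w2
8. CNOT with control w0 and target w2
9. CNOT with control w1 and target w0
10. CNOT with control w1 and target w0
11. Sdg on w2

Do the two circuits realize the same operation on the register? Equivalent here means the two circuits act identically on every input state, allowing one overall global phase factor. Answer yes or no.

Yes, they are equivalent — the unitaries differ by at most a global phase.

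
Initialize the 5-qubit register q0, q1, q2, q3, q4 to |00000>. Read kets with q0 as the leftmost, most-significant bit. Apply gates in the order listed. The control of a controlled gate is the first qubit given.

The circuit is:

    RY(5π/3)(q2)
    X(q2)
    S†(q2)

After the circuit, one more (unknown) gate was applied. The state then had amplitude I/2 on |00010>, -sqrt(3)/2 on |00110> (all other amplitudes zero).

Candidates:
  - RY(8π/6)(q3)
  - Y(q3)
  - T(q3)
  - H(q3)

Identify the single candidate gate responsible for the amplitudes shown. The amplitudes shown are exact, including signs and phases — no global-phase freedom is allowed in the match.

It was Y(q3) that produced the state shown.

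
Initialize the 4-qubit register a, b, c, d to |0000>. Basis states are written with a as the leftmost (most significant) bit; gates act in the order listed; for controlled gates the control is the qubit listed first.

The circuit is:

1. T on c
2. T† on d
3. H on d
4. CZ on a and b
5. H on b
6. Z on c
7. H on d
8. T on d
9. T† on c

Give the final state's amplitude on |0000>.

The final state's coefficient on |0000> equals sqrt(2)/2.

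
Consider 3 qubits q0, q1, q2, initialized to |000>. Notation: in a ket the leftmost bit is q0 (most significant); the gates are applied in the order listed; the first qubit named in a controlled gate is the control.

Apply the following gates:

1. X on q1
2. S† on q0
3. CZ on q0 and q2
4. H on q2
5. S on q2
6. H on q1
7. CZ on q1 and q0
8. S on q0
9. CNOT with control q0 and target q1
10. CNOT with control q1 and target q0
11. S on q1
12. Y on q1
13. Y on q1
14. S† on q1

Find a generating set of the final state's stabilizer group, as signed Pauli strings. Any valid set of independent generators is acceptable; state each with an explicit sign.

The stabilizer group can be generated by -XXI, +IIY, +ZZI, among other valid generating sets. Key observation: the block from step 11 through step 14 cancels to the identity and can be dropped.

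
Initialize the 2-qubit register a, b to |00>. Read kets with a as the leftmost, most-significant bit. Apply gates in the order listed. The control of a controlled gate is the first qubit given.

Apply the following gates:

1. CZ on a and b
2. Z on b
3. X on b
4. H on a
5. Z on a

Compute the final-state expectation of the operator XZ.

The expectation value of XZ is 1.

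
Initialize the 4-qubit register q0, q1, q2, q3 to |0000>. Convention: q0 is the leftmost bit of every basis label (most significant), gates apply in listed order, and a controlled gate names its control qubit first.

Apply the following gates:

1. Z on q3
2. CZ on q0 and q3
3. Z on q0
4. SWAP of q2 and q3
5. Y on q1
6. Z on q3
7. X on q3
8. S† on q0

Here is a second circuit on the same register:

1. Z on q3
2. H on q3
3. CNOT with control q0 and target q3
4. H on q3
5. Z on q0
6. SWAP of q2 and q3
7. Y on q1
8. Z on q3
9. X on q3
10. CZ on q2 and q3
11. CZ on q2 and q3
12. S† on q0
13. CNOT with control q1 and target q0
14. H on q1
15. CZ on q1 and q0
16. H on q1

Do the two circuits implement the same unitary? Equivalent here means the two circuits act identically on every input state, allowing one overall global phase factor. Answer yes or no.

No: there is an input state on which the two circuits produce genuinely different outputs (not merely differing by a phase).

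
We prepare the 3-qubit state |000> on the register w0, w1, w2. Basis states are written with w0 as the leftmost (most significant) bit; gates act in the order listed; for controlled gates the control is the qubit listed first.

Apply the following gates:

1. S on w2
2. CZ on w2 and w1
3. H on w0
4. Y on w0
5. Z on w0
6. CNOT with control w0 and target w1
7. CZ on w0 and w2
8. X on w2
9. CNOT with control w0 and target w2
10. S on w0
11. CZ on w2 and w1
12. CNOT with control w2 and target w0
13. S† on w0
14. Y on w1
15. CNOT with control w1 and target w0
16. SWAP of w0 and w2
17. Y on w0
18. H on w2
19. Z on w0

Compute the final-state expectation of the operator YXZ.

The observable YXZ averages to -1.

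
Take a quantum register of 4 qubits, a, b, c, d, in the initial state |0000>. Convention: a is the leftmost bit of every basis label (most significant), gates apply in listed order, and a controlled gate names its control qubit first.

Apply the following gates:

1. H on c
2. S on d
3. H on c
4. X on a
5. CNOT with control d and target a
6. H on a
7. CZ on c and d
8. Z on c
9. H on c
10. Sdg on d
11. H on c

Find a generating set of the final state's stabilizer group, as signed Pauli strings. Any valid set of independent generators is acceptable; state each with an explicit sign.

The stabilizer group can be generated by -XIII, +IZII, +IIZI, +IIIZ, among other valid generating sets.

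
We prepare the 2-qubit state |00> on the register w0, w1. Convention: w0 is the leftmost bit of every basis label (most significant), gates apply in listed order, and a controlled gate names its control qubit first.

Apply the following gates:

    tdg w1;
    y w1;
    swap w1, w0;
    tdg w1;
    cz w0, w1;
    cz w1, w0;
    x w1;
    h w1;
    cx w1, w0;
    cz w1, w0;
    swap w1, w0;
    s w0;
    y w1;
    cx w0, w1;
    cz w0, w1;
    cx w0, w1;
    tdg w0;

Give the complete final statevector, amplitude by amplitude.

The final amplitudes are sqrt(2)/2 on |00>, 0 on |01>, 0 on |10>, sqrt(2)*exp(I*pi/4)/2 on |11>.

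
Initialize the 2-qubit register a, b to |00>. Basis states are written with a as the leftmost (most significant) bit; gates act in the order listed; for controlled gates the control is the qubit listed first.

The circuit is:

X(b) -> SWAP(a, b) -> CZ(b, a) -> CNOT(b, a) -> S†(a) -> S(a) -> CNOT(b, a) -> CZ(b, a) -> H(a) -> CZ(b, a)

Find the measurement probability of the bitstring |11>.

Outcome |11> occurs with probability 0.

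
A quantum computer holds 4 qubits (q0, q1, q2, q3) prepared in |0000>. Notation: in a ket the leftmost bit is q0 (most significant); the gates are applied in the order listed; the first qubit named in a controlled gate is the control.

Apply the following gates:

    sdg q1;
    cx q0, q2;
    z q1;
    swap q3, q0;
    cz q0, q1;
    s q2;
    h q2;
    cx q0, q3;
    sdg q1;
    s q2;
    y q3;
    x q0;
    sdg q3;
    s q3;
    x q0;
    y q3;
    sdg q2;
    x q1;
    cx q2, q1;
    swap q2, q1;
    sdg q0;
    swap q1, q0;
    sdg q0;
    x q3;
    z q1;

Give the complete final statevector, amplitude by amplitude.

The resulting statevector has amplitude sqrt(2)/2 on |0011>, -sqrt(2)*I/2 on |1001>, and 0 on every other basis state. Key observation: gates 10-17 undo each other exactly, leaving only the rest of the circuit to track.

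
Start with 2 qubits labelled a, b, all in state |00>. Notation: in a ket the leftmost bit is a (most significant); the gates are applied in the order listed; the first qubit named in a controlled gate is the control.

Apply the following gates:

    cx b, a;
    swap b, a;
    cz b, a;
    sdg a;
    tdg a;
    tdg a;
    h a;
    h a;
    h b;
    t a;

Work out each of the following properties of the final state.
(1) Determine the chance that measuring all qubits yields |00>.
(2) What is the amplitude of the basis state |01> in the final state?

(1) Outcome |00> occurs with probability 1/2. Key observation: the block from step 7 through step 8 cancels to the identity and can be dropped.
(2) The amplitude on |01> is sqrt(2)/2.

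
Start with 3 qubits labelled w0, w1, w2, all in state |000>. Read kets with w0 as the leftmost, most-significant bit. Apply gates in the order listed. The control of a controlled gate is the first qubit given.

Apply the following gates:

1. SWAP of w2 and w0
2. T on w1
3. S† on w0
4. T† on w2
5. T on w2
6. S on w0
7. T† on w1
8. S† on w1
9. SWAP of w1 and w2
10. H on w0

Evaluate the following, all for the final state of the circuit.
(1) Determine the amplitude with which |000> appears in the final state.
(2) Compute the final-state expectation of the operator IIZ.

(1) The amplitude on |000> is sqrt(2)/2. Key observation: the block from step 2 through step 7 cancels to the identity and can be dropped.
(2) The expectation value of IIZ is 1.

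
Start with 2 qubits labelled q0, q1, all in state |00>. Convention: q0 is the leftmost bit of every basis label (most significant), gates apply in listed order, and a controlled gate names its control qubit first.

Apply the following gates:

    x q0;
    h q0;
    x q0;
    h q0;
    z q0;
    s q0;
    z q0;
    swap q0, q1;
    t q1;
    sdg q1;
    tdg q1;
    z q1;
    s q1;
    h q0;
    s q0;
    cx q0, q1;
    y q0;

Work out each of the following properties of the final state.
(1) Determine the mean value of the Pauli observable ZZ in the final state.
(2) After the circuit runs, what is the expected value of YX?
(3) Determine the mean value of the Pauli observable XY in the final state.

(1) In the final state, ZZ has expectation 1. Key observation: steps 2-5 multiply out to the identity, so the circuit reduces to the remaining gates.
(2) In the final state, YX has expectation 1.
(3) In the final state, XY has expectation 1.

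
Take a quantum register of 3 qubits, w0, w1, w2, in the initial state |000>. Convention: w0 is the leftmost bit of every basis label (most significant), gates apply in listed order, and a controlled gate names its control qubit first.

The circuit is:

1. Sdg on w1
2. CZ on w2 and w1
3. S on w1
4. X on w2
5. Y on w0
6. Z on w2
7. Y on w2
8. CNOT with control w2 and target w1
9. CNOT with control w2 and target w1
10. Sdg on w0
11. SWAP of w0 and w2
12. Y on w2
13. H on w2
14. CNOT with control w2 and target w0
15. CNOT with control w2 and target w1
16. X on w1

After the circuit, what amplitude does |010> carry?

The amplitude on |010> is sqrt(2)/2.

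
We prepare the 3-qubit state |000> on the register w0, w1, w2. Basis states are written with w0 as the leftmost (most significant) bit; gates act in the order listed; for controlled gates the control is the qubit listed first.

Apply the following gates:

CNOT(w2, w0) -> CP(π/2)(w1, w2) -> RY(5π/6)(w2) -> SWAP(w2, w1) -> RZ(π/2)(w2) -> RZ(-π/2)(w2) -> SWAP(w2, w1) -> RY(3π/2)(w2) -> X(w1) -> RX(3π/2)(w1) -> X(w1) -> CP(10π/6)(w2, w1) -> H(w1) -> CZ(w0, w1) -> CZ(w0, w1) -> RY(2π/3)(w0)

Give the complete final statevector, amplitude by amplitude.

After the circuit, the state carries amplitude sqrt(3)*(1 + I)/8 on |000>, 1/8 + exp(I*pi/6)/8 on |001>, sqrt(3)*(1 - I)/8 on |010>, 1/8 - exp(I*pi/6)/8 on |011>, 3/8 + 3*I/8 on |100>, sqrt(3)*(1 + exp(I*pi/6))/8 on |101>, 3/8 - 3*I/8 on |110>, sqrt(3)*(1 - exp(I*pi/6))/8 on |111>.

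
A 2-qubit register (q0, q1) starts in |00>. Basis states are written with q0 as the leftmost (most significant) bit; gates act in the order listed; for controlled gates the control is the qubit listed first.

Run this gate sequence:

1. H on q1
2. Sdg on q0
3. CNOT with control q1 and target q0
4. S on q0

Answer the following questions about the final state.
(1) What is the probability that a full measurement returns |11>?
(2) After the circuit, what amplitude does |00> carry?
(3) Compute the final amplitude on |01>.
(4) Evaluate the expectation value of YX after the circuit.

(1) A full measurement returns |11> with probability 1/2.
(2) |00> carries amplitude sqrt(2)/2 in the final state.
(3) The amplitude on |01> is 0.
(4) The expectation value of YX is 1.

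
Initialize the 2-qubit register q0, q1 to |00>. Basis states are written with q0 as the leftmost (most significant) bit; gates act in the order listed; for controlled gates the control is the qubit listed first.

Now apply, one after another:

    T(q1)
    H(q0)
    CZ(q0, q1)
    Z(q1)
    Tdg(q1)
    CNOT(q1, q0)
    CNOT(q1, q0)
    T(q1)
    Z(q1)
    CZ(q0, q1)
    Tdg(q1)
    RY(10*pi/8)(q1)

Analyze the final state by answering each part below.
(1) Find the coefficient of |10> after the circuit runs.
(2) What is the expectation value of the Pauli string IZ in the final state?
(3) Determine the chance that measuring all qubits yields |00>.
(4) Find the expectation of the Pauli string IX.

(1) |10> carries amplitude -sqrt(4 - 2*sqrt(2))/4 in the final state. Key observation: the block from step 3 through step 10 cancels to the identity and can be dropped.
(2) The expectation value of IZ is -sqrt(2)/2.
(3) A full measurement returns |00> with probability 1/4 - sqrt(2)/8.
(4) The observable IX averages to -sqrt(2)/2.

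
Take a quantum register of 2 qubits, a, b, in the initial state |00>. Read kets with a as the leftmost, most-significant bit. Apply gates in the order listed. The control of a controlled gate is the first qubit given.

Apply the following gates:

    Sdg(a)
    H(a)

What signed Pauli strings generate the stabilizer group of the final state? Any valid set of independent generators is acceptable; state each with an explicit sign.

One valid set of independent stabilizer generators is +XI, +IZ (any independent generating set of the same group is equally correct).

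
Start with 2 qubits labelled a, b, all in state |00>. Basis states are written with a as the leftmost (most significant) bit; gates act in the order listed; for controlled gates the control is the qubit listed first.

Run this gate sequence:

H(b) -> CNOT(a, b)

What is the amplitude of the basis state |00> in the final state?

The amplitude on |00> is sqrt(2)/2.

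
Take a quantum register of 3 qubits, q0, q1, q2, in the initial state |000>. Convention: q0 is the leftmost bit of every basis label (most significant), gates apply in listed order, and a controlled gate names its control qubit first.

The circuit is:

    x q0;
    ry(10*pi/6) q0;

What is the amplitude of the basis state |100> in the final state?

The amplitude on |100> is -sqrt(3)/2.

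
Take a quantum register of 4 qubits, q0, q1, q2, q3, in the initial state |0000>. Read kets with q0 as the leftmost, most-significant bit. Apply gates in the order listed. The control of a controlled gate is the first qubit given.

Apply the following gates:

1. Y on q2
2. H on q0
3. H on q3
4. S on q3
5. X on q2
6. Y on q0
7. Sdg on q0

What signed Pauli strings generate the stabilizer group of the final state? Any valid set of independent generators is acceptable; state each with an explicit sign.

One valid set of independent stabilizer generators is +YIII, +IIIY, +IZII, +IIZI (any independent generating set of the same group is equally correct).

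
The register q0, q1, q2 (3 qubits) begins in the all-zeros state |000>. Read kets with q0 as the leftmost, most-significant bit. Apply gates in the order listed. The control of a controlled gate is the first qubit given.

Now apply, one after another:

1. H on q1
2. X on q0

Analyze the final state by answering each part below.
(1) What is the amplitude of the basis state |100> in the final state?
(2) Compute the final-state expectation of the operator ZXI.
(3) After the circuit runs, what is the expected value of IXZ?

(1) The amplitude on |100> is sqrt(2)/2.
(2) In the final state, ZXI has expectation -1.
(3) The expectation value of IXZ is 1.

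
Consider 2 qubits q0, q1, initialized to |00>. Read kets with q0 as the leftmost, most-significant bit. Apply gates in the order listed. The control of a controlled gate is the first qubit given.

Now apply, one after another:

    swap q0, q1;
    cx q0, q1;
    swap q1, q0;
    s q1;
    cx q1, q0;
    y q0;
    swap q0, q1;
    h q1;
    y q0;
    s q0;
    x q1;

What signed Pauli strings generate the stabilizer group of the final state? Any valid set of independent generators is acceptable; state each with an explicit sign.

The final state is stabilized by the group generated by -IX, -ZI; other independent generating sets are equally valid.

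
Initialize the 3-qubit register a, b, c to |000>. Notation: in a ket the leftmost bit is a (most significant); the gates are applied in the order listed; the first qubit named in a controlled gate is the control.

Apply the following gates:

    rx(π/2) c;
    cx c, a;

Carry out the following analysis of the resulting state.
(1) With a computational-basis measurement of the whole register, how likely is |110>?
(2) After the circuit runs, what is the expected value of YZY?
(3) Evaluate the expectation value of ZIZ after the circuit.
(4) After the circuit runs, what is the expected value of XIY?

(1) The probability of measuring |110> is 0.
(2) The observable YZY averages to 0.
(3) The observable ZIZ averages to 1.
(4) The expectation value of XIY is -1.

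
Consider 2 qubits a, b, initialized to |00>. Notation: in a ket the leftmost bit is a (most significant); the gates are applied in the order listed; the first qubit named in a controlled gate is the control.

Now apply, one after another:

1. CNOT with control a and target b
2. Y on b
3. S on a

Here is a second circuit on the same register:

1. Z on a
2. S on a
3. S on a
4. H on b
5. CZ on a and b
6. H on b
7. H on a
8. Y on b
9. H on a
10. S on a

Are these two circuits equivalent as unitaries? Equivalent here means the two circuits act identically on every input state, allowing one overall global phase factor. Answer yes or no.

Yes — the two circuits implement the same unitary up to a global phase.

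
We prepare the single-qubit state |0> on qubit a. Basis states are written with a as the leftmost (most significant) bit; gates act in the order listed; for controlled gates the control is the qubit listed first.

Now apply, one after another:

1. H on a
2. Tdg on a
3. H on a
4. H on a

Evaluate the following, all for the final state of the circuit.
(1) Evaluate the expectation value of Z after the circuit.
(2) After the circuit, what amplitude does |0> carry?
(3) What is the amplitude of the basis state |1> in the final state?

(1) The expectation value of Z is 0.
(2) The final state's coefficient on |0> equals sqrt(2)/2.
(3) The final state's coefficient on |1> equals -sqrt(2)*exp(3*I*pi/4)/2.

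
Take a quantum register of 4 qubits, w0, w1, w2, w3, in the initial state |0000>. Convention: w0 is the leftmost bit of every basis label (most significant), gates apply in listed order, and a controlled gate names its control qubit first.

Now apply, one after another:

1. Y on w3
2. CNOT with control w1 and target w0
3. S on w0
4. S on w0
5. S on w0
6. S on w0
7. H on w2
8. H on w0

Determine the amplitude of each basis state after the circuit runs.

The final amplitudes are I/2 on |0001>, I/2 on |0011>, I/2 on |1001>, I/2 on |1011>, and 0 on every other basis state. Key observation: steps 3-6 multiply out to the identity, so the circuit reduces to the remaining gates.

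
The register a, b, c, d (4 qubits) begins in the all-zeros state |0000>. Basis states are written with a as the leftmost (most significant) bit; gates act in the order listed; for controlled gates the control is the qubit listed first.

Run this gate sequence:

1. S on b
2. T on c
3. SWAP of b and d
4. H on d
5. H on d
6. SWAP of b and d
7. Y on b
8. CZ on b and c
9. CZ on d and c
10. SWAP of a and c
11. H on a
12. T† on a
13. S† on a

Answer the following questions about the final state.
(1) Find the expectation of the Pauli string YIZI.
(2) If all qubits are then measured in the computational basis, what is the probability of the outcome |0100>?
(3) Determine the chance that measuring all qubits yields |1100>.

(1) The observable YIZI averages to -sqrt(2)/2. Key observation: gates 3-6 undo each other exactly, leaving only the rest of the circuit to track.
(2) Outcome |0100> occurs with probability 1/2.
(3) A full measurement returns |1100> with probability 1/2.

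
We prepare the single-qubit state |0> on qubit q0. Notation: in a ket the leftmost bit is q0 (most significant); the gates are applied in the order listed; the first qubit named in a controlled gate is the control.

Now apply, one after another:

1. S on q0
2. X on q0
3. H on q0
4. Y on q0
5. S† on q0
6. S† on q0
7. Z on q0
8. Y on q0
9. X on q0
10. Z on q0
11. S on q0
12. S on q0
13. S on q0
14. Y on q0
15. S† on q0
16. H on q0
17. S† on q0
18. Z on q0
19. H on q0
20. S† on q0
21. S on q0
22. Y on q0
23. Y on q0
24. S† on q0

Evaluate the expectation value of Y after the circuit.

The expectation value of Y is 1. Key observation: steps 21-24 multiply out to the identity, so the circuit reduces to the remaining gates.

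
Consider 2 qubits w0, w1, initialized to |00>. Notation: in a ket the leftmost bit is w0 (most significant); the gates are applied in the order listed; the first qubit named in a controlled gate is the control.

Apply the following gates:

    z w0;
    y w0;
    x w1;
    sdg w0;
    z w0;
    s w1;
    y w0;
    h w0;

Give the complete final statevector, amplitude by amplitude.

The final amplitudes are 0 on |00>, -sqrt(2)/2 on |01>, 0 on |10>, -sqrt(2)/2 on |11>.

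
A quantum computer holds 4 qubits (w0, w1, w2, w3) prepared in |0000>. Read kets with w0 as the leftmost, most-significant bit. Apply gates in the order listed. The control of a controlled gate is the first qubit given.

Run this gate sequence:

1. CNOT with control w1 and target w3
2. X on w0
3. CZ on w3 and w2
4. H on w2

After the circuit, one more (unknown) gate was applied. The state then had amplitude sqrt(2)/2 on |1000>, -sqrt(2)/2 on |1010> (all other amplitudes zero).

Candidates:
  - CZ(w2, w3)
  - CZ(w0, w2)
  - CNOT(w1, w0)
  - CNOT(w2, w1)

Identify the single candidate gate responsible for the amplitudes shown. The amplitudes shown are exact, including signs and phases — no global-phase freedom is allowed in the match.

The unique candidate consistent with the amplitudes is CZ(w0, w2).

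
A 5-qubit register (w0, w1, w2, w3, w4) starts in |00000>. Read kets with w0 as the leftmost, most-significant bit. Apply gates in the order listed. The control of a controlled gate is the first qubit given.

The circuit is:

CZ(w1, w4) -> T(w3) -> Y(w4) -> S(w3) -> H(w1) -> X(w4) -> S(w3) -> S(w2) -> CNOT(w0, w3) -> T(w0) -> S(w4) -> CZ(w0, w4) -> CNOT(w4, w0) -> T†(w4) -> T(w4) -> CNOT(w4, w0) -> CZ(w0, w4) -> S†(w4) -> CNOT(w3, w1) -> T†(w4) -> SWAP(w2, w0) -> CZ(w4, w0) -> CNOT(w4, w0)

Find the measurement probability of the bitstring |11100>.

The probability of measuring |11100> is 0.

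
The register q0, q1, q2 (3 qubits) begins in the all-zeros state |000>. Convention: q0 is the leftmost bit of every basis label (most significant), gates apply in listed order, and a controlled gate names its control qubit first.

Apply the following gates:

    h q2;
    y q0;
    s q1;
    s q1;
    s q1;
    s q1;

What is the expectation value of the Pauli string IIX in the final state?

The observable IIX averages to 1. Key observation: the block from step 3 through step 6 cancels to the identity and can be dropped.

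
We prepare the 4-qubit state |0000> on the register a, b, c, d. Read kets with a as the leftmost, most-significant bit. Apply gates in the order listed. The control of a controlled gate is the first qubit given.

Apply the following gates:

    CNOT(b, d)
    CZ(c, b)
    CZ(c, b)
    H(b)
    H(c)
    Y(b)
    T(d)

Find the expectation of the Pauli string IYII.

In the final state, IYII has expectation 0. Key observation: gates 2-3 undo each other exactly, leaving only the rest of the circuit to track.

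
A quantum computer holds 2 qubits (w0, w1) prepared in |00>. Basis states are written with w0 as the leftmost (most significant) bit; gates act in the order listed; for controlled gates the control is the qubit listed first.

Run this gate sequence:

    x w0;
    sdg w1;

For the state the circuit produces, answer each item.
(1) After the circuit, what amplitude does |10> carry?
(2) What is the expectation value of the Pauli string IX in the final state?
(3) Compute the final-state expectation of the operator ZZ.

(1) The amplitude on |10> is 1.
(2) The observable IX averages to 0.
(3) The expectation value of ZZ is -1.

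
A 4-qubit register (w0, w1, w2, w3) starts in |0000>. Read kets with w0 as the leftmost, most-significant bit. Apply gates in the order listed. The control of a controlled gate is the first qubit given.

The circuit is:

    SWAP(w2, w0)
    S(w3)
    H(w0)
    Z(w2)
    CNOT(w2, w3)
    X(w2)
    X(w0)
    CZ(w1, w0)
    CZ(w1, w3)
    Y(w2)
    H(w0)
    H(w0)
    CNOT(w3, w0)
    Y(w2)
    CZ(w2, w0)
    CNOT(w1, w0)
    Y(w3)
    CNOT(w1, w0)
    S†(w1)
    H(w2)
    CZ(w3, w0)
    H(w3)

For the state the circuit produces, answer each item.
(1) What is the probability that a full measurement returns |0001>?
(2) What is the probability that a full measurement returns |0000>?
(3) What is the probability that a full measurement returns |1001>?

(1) A full measurement returns |0001> with probability 1/8.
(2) A full measurement returns |0000> with probability 1/8.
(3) Outcome |1001> occurs with probability 1/8.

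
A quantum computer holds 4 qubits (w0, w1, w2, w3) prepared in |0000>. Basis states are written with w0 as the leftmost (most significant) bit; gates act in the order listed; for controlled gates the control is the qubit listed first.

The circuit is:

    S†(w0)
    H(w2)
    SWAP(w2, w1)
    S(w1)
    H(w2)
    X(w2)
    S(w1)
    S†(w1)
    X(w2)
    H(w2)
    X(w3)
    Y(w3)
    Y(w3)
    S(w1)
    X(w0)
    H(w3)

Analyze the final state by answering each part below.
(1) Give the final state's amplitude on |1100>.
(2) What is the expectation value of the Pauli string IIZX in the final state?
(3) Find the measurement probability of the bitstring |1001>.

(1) The amplitude on |1100> is -1/2.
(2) The expectation value of IIZX is -1.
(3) The probability of measuring |1001> is 1/4.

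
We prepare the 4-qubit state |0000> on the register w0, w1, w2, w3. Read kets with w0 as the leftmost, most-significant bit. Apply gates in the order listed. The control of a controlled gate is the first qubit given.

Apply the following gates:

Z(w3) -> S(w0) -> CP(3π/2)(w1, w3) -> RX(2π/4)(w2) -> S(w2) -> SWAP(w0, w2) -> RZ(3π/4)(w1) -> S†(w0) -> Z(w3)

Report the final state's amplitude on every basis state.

The final amplitudes are -sqrt(2)*exp(5*I*pi/8)/2 on |0000>, -sqrt(2)*exp(I*pi/8)/2 on |1000>, and 0 on every other basis state.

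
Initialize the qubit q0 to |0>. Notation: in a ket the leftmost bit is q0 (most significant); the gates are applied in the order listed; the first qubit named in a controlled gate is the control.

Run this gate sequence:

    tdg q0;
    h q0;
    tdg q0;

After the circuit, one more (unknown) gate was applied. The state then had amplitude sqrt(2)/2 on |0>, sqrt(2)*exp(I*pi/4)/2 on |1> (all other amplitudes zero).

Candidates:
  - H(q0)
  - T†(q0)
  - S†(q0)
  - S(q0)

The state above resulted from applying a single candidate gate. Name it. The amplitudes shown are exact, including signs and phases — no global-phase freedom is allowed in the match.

It was S(q0) that produced the state shown.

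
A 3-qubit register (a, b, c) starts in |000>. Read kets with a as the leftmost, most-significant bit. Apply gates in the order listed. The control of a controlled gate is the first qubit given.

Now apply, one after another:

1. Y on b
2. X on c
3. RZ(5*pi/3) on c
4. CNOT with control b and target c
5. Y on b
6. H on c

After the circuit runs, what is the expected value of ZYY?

The observable ZYY averages to 0.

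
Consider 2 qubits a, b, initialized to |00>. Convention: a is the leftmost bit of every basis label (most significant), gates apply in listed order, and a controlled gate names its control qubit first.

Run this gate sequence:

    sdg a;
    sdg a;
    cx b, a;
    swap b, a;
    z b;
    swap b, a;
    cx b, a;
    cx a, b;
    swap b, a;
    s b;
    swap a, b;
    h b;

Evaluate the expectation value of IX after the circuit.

The observable IX averages to 1.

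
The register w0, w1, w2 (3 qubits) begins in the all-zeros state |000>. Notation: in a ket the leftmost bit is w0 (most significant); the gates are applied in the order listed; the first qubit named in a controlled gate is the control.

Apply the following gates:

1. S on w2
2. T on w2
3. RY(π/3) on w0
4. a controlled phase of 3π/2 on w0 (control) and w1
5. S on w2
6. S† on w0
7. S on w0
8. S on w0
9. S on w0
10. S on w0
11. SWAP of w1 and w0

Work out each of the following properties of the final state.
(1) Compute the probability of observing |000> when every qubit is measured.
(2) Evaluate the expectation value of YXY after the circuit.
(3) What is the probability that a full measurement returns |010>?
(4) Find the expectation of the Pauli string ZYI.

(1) A full measurement returns |000> with probability 3/4. Key observation: gates 7-10 undo each other exactly, leaving only the rest of the circuit to track.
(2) The expectation value of YXY is 0.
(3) The probability of measuring |010> is 1/4.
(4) In the final state, ZYI has expectation -sqrt(3)/2.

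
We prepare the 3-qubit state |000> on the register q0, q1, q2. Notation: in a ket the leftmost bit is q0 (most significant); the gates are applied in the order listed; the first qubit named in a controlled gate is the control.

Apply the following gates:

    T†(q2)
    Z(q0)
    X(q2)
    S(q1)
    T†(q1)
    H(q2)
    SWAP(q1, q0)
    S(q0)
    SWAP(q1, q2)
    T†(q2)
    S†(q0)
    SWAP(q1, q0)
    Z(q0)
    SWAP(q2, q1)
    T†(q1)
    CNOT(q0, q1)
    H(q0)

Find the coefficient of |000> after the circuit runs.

The amplitude on |000> is 1/2.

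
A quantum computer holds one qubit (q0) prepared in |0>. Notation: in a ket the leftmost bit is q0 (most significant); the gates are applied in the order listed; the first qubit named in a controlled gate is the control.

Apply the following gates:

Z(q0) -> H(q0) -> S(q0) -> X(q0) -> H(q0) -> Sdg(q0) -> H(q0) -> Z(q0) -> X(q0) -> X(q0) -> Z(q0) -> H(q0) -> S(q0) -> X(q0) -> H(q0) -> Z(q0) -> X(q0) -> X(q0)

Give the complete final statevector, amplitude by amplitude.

The resulting statevector has amplitude sqrt(2)*I/2 on |0>, sqrt(2)/2 on |1>.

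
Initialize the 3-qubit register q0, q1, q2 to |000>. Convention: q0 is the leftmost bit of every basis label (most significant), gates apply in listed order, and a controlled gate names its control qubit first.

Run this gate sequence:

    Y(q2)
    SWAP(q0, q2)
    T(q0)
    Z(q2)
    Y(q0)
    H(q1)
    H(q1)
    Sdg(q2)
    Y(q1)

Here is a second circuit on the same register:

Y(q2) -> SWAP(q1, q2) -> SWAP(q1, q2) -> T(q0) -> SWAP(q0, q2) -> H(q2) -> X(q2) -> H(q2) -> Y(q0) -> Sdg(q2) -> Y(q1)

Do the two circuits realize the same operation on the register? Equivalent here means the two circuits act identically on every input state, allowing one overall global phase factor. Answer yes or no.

No, they are not equivalent — no single phase factor reconciles the two unitaries.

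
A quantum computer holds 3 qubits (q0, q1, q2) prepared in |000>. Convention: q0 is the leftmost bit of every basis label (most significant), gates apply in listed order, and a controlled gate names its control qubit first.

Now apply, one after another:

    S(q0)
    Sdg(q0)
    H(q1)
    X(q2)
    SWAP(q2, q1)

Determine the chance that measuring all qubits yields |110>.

Outcome |110> occurs with probability 0. Key observation: the block from step 1 through step 2 cancels to the identity and can be dropped.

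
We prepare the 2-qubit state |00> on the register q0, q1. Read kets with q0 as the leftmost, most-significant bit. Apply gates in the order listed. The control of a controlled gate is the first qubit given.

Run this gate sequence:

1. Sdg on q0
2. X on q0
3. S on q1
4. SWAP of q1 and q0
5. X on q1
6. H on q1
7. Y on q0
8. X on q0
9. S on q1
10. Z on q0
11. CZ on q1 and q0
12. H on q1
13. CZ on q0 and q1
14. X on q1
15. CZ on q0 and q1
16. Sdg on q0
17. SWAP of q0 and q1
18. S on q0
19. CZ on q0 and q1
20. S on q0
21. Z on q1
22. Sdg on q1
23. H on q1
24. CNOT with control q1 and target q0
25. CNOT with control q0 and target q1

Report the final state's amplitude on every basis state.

The resulting statevector has amplitude sqrt(2)*(1 + I)/4 on |00>, sqrt(2)*(1 - I)/4 on |01>, sqrt(2)*(1 + I)/4 on |10>, sqrt(2)*(1 - I)/4 on |11>.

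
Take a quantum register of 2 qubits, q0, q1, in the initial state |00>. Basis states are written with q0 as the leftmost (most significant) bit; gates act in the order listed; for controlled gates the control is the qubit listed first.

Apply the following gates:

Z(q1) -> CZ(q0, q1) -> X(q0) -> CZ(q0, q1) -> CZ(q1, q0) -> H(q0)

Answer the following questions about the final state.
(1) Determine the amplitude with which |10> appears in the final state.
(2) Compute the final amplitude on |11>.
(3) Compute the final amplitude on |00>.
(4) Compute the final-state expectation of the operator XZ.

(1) The final state's coefficient on |10> equals -sqrt(2)/2.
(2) The amplitude on |11> is 0.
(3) The final state's coefficient on |00> equals sqrt(2)/2.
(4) In the final state, XZ has expectation -1.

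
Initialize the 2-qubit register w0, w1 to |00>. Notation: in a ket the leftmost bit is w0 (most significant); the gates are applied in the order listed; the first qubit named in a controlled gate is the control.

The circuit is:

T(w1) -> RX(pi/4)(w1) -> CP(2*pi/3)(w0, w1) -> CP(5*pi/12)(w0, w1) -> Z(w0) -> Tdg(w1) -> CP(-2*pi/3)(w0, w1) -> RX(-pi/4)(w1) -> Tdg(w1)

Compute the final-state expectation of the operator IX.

The expectation value of IX is -1/4.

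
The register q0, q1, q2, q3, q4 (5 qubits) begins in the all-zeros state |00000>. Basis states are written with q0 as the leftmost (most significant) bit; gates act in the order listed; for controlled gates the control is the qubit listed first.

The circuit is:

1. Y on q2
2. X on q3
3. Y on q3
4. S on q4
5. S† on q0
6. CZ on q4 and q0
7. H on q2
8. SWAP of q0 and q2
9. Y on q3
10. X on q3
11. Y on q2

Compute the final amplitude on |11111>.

The amplitude on |11111> is 0.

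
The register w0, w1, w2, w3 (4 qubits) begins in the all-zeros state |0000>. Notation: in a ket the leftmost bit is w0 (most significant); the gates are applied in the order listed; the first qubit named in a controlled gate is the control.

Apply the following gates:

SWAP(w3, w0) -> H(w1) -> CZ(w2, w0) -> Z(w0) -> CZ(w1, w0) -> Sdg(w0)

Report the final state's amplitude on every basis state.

The resulting statevector has amplitude sqrt(2)/2 on |0000>, sqrt(2)/2 on |0100>, and 0 on every other basis state.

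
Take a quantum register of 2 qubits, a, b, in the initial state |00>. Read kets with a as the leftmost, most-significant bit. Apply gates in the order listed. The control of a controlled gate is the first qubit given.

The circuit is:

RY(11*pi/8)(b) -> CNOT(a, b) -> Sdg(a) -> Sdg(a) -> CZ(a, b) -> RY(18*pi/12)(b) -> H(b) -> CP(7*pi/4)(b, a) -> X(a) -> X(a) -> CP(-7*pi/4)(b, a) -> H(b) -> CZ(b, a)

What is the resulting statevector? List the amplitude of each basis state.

The resulting statevector has amplitude -sin(pi/16) on |00>, -cos(pi/16) on |01>, 0 on |10>, 0 on |11>.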